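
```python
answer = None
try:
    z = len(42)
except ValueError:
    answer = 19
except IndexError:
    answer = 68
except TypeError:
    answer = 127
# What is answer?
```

Step-by-step execution trace:
1. `z = len(42)` raises TypeError.
2. `except ValueError` does not match TypeError; skipped.
3. `except IndexError` does not match TypeError; skipped.
4. `except TypeError` matches → answer = 127.
Result: 127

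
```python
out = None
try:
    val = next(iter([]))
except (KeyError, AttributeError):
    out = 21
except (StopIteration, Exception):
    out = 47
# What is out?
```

Step-by-step execution trace:
1. `val = next(iter([]))` raises StopIteration.
2. `except (KeyError, AttributeError)` does not match StopIteration; skipped.
3. `except (StopIteration, Exception)` matches (StopIteration is in the tuple) → out = 47.
Result: 47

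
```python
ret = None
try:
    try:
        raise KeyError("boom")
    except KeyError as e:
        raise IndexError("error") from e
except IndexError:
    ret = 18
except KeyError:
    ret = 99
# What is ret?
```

Step-by-step execution trace:
1. Inner try raises KeyError; inner `except KeyError as e` catches it.
2. `raise IndexError(...) from e` raises IndexError (KeyError is attached as __cause__, but only IndexError is active).
3. Outer `except IndexError` matches → ret = 18.
4. `except KeyError` is not reached.
Result: 18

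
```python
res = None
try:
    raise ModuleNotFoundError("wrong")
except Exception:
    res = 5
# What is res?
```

Step-by-step execution trace:
1. `raise ModuleNotFoundError(...)` raises ModuleNotFoundError.
2. `except Exception` matches (ModuleNotFoundError is a subclass of Exception) → res = 5.
Result: 5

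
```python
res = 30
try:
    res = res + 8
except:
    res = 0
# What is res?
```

Step-by-step execution trace:
1. res starts at 30.
2. try: `res = res + 8` → res = 38. No exception raised.
3. `except` is skipped.
Result: 38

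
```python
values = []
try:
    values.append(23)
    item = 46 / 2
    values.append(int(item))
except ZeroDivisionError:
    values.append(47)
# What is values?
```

Step-by-step execution trace:
1. try: `values.append(23)` → values = [23].
2. `item = 46 / 2` → item = 23.0. No exception raised.
3. `values.append(int(item))` → values = [23, 23].
4. `except ZeroDivisionError` is skipped (no exception was raised).
Result: [23, 23]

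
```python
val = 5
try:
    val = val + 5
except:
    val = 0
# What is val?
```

Step-by-step execution trace:
1. val starts at 5.
2. try: `val = val + 5` → val = 10. No exception raised.
3. `except` is skipped.
Result: 10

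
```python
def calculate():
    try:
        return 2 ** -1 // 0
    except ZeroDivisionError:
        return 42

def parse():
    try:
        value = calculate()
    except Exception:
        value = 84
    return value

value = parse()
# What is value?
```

Step-by-step execution trace:
1. `parse()` calls `calculate()`.
2. In calculate: `2 ** -1 // 0` raises ZeroDivisionError; `except ZeroDivisionError` catches it → returns 42.
3. In parse: `value = calculate()` → value = 42. No exception reaches parse.
4. `except Exception` is skipped; parse returns 42.
5. value = 42.
Result: 42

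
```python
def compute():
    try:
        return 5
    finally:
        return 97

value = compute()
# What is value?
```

Step-by-step execution trace:
1. `compute()` enters try: `return 5` sets pending return value 5.
2. Before returning, `finally: return 97` runs and overrides the pending return.
3. compute() returns 97 → value = 97.
Result: 97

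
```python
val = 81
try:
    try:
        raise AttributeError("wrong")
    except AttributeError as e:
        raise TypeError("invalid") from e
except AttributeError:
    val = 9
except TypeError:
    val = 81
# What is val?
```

Step-by-step execution trace:
1. Inner try raises AttributeError; inner `except AttributeError as e` catches it.
2. `raise TypeError(...) from e` raises TypeError (AttributeError is attached as __cause__, but only TypeError is active).
3. Outer `except AttributeError` does not match TypeError; skipped.
4. Outer `except TypeError` matches → val = 81.
Result: 81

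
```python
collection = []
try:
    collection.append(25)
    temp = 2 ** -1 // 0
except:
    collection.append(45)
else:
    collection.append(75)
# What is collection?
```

Step-by-step execution trace:
1. try: `collection.append(25)` → collection = [25].
2. `temp = 2 ** -1 // 0` raises ZeroDivisionError.
3. bare `except` matches → `collection.append(45)` → collection = [25, 45].
4. `else` is skipped (an exception was raised).
Result: [25, 45]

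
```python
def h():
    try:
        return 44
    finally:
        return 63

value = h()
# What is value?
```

Step-by-step execution trace:
1. `h()` enters try: `return 44` sets pending return value 44.
2. Before returning, `finally: return 63` runs and overrides the pending return.
3. h() returns 63 → value = 63.
Result: 63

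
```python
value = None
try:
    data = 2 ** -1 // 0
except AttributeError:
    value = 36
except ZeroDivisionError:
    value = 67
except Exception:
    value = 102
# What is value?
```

Step-by-step execution trace:
1. `data = 2 ** -1 // 0` raises ZeroDivisionError.
2. `except AttributeError` does not match ZeroDivisionError; skipped.
3. `except ZeroDivisionError` matches → value = 67.
4. Remaining except clauses are skipped.
Result: 67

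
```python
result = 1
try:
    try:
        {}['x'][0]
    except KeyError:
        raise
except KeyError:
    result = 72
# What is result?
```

Step-by-step execution trace:
1. Inner try: `{}['x'][0]` raises KeyError.
2. Inner `except KeyError` matches; bare `raise` re-raises the same KeyError.
3. Outer `except KeyError` matches → result = 72.
Result: 72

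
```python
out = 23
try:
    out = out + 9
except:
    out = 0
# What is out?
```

Step-by-step execution trace:
1. out starts at 23.
2. try: `out = out + 9` → out = 32. No exception raised.
3. `except` is skipped.
Result: 32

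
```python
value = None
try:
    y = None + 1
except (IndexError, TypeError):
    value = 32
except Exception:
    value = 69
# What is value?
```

Step-by-step execution trace:
1. `y = None + 1` raises TypeError.
2. `except (IndexError, TypeError)` matches (TypeError is in the tuple) → value = 32.
3. `except Exception` is not reached.
Result: 32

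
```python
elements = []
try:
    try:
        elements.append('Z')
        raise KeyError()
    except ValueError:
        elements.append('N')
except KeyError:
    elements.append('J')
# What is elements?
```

Step-by-step execution trace:
1. Inner try: `elements.append('Z')` → elements = ['Z'].
2. `raise KeyError()` raises KeyError.
3. Inner `except ValueError` does not match KeyError; exception propagates to outer try.
4. Outer `except KeyError` matches → `elements.append('J')` → elements = ['Z', 'J'].
Result: ['Z', 'J']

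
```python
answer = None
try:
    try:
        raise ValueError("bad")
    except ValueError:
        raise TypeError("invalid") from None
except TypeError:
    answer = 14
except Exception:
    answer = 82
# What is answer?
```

Step-by-step execution trace:
1. Inner try raises ValueError; inner `except ValueError` catches it.
2. `raise TypeError(...) from None` raises TypeError (from None suppresses __context__, but the active exception is still TypeError).
3. Outer `except TypeError` matches → answer = 14.
4. `except Exception` is not reached.
Result: 14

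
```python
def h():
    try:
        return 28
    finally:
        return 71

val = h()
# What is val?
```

Step-by-step execution trace:
1. `h()` enters try: `return 28` sets pending return value 28.
2. Before returning, `finally: return 71` runs and overrides the pending return.
3. h() returns 71 → val = 71.
Result: 71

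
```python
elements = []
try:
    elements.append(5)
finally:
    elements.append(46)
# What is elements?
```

Step-by-step execution trace:
1. try: `elements.append(5)` → elements = [5].
2. The try body completes without raising.
3. finally always runs: `elements.append(46)` → elements = [5, 46].
Result: [5, 46]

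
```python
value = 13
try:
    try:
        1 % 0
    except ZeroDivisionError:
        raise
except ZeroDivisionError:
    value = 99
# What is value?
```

Step-by-step execution trace:
1. Inner try: `1 % 0` raises ZeroDivisionError.
2. Inner `except ZeroDivisionError` matches; bare `raise` re-raises the same ZeroDivisionError.
3. Outer `except ZeroDivisionError` matches → value = 99.
Result: 99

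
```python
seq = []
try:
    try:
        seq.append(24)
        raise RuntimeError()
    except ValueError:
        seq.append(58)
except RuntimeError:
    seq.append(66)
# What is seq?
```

Step-by-step execution trace:
1. Inner try: `seq.append(24)` → seq = [24].
2. `raise RuntimeError()` raises RuntimeError.
3. Inner `except ValueError` does not match RuntimeError; exception propagates to outer try.
4. Outer `except RuntimeError` matches → `seq.append(66)` → seq = [24, 66].
Result: [24, 66]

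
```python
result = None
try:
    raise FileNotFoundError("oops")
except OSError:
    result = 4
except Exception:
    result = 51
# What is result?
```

Step-by-step execution trace:
1. `raise FileNotFoundError(...)` raises FileNotFoundError.
2. `except OSError` matches (FileNotFoundError is a subclass of OSError) → result = 4.
3. `except Exception` is not reached.
Result: 4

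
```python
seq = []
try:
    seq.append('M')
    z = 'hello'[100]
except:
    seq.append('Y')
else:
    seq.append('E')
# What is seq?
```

Step-by-step execution trace:
1. try: `seq.append('M')` → seq = ['M'].
2. `z = 'hello'[100]` raises IndexError.
3. bare `except` matches → `seq.append('Y')` → seq = ['M', 'Y'].
4. `else` is skipped (an exception was raised).
Result: ['M', 'Y']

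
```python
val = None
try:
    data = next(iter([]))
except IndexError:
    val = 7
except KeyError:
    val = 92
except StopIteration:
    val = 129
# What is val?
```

Step-by-step execution trace:
1. `data = next(iter([]))` raises StopIteration.
2. `except IndexError` does not match StopIteration; skipped.
3. `except KeyError` does not match StopIteration; skipped.
4. `except StopIteration` matches → val = 129.
Result: 129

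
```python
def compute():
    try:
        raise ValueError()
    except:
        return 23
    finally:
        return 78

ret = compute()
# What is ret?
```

Step-by-step execution trace:
1. `compute()` enters try: `raise ValueError()` raises ValueError.
2. bare `except` matches → `return 23` sets pending return value 23.
3. Before returning, `finally: return 78` runs and overrides the pending return.
4. compute() returns 78 → ret = 78.
Result: 78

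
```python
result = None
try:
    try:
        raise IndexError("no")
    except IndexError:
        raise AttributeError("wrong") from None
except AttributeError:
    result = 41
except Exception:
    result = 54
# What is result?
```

Step-by-step execution trace:
1. Inner try raises IndexError; inner `except IndexError` catches it.
2. `raise AttributeError(...) from None` raises AttributeError (from None suppresses __context__, but the active exception is still AttributeError).
3. Outer `except AttributeError` matches → result = 41.
4. `except Exception` is not reached.
Result: 41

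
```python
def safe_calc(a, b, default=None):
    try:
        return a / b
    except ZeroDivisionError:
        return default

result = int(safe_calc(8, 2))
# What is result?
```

Step-by-step execution trace:
1. `safe_calc(8, 2)` enters try: `return 8 / 2` → returns 4.0. No exception raised.
2. `except ZeroDivisionError` is skipped.
3. `int(4.0)` → 4 → result = 4.
Result: 4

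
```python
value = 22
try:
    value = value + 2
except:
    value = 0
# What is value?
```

Step-by-step execution trace:
1. value starts at 22.
2. try: `value = value + 2` → value = 24. No exception raised.
3. `except` is skipped.
Result: 24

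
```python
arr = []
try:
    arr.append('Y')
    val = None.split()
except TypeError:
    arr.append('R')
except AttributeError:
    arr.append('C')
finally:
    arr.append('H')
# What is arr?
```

Step-by-step execution trace:
1. try: `arr.append('Y')` → arr = ['Y'].
2. `val = None.split()` raises AttributeError.
3. `except TypeError` does not match AttributeError; skipped.
4. `except AttributeError` matches → `arr.append('C')` → arr = ['Y', 'C'].
5. finally always runs: `arr.append('H')` → arr = ['Y', 'C', 'H'].
Result: ['Y', 'C', 'H']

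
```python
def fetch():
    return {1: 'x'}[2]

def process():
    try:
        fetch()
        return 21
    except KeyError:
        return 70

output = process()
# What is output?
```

Step-by-step execution trace:
1. `process()` calls `fetch()`.
2. `fetch()` evaluates `{1: 'x'}[2]`, which raises KeyError; it propagates to the caller.
3. `return 21` is not reached.
4. `except KeyError` in process matches → returns 70.
5. output = 70.
Result: 70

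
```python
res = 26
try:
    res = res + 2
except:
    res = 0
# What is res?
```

Step-by-step execution trace:
1. res starts at 26.
2. try: `res = res + 2` → res = 28. No exception raised.
3. `except` is skipped.
Result: 28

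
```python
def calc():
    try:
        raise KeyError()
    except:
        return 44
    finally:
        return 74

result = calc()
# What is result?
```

Step-by-step execution trace:
1. `calc()` enters try: `raise KeyError()` raises KeyError.
2. bare `except` matches → `return 44` sets pending return value 44.
3. Before returning, `finally: return 74` runs and overrides the pending return.
4. calc() returns 74 → result = 74.
Result: 74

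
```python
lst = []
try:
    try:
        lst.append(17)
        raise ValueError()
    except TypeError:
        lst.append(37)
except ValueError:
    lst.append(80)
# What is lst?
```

Step-by-step execution trace:
1. Inner try: `lst.append(17)` → lst = [17].
2. `raise ValueError()` raises ValueError.
3. Inner `except TypeError` does not match ValueError; exception propagates to outer try.
4. Outer `except ValueError` matches → `lst.append(80)` → lst = [17, 80].
Result: [17, 80]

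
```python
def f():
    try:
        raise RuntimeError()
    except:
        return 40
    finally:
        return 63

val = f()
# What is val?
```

Step-by-step execution trace:
1. `f()` enters try: `raise RuntimeError()` raises RuntimeError.
2. bare `except` matches → `return 40` sets pending return value 40.
3. Before returning, `finally: return 63` runs and overrides the pending return.
4. f() returns 63 → val = 63.
Result: 63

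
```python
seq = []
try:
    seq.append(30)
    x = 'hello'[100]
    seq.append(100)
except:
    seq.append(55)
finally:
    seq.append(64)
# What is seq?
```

Step-by-step execution trace:
1. try: `seq.append(30)` → seq = [30].
2. `x = 'hello'[100]` raises IndexError; `seq.append(100)` is not reached.
3. bare `except` matches → `seq.append(55)` → seq = [30, 55].
4. finally always runs: `seq.append(64)` → seq = [30, 55, 64].
Result: [30, 55, 64]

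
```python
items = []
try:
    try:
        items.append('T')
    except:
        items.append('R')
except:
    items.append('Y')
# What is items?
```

Step-by-step execution trace:
1. Inner try: `items.append('T')` → items = ['T']. No exception raised.
2. Inner `except` is skipped.
3. Inner try completes normally; outer `except` is skipped.
Result: ['T']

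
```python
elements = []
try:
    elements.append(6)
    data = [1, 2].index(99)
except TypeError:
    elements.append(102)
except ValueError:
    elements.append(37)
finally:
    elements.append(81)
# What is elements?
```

Step-by-step execution trace:
1. try: `elements.append(6)` → elements = [6].
2. `data = [1, 2].index(99)` raises ValueError.
3. `except TypeError` does not match ValueError; skipped.
4. `except ValueError` matches → `elements.append(37)` → elements = [6, 37].
5. finally always runs: `elements.append(81)` → elements = [6, 37, 81].
Result: [6, 37, 81]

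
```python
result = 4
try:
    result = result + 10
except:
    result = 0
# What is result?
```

Step-by-step execution trace:
1. result starts at 4.
2. try: `result = result + 10` → result = 14. No exception raised.
3. `except` is skipped.
Result: 14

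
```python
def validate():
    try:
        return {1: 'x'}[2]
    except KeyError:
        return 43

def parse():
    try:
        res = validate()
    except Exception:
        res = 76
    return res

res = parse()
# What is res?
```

Step-by-step execution trace:
1. `parse()` calls `validate()`.
2. In validate: `{1: 'x'}[2]` raises KeyError; `except KeyError` catches it → returns 43.
3. In parse: `res = validate()` → res = 43. No exception reaches parse.
4. `except Exception` is skipped; parse returns 43.
5. res = 43.
Result: 43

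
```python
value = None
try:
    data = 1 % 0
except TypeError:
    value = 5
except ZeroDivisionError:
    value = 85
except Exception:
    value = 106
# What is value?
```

Step-by-step execution trace:
1. `data = 1 % 0` raises ZeroDivisionError.
2. `except TypeError` does not match ZeroDivisionError; skipped.
3. `except ZeroDivisionError` matches → value = 85.
4. Remaining except clauses are skipped.
Result: 85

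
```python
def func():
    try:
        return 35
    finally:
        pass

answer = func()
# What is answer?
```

Step-by-step execution trace:
1. `func()` enters try: `return 35` sets pending return value 35.
2. Before returning, `finally: pass` runs (no effect).
3. func() returns 35 → answer = 35.
Result: 35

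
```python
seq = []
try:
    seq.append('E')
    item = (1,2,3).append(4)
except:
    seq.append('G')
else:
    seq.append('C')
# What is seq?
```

Step-by-step execution trace:
1. try: `seq.append('E')` → seq = ['E'].
2. `item = (1,2,3).append(4)` raises AttributeError.
3. bare `except` matches → `seq.append('G')` → seq = ['E', 'G'].
4. `else` is skipped (an exception was raised).
Result: ['E', 'G']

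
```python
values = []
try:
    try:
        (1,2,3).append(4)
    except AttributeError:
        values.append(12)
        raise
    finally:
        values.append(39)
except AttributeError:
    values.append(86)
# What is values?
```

Step-by-step execution trace:
1. Inner try: `(1,2,3).append(4)` raises AttributeError.
2. Inner `except AttributeError` matches → `values.append(12)` → values = [12].
3. bare `raise` re-raises AttributeError.
4. Inner `finally` runs during unwinding: `values.append(39)` → values = [12, 39].
5. Outer `except AttributeError` matches → `values.append(86)` → values = [12, 39, 86].
Result: [12, 39, 86]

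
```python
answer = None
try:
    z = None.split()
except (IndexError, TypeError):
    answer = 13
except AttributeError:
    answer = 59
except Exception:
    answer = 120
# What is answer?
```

Step-by-step execution trace:
1. `z = None.split()` raises AttributeError.
2. `except (IndexError, TypeError)` does not match AttributeError; skipped.
3. `except AttributeError` matches (exact type match) → answer = 59.
4. `except Exception` is not reached.
Result: 59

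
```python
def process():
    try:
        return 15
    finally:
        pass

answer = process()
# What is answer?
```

Step-by-step execution trace:
1. `process()` enters try: `return 15` sets pending return value 15.
2. Before returning, `finally: pass` runs (no effect).
3. process() returns 15 → answer = 15.
Result: 15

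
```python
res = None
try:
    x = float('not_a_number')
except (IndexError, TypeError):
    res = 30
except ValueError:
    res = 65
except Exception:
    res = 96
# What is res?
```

Step-by-step execution trace:
1. `x = float('not_a_number')` raises ValueError.
2. `except (IndexError, TypeError)` does not match ValueError; skipped.
3. `except ValueError` matches (exact type match) → res = 65.
4. `except Exception` is not reached.
Result: 65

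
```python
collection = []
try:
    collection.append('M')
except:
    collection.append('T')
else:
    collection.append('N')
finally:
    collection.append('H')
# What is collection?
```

Step-by-step execution trace:
1. try: `collection.append('M')` → collection = ['M']. No exception raised.
2. `except` is skipped.
3. `else` runs: `collection.append('N')` → collection = ['M', 'N'].
4. `finally` always runs: `collection.append('H')` → collection = ['M', 'N', 'H'].
Result: ['M', 'N', 'H']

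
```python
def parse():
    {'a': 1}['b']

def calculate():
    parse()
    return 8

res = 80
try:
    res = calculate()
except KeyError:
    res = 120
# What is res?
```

Step-by-step execution trace:
1. res starts at 80.
2. try: `calculate()` calls `parse()`.
3. `parse()` evaluates `{'a': 1}['b']`, which raises KeyError; it propagates through calculate (uncaught).
4. `return 8` in calculate is not reached; the assignment to res does not complete.
5. `except KeyError` matches → res = 120.
Result: 120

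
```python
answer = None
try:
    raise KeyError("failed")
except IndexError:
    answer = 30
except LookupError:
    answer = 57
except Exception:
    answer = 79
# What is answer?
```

Step-by-step execution trace:
1. `raise KeyError(...)` raises KeyError.
2. `except IndexError` does not match (KeyError is not a subclass of IndexError); skipped.
3. `except LookupError` matches (KeyError is a subclass of LookupError) → answer = 57.
4. `except Exception` is not reached.
Result: 57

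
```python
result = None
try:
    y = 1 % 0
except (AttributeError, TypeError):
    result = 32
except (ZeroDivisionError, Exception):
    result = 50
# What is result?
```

Step-by-step execution trace:
1. `y = 1 % 0` raises ZeroDivisionError.
2. `except (AttributeError, TypeError)` does not match ZeroDivisionError; skipped.
3. `except (ZeroDivisionError, Exception)` matches (ZeroDivisionError is in the tuple) → result = 50.
Result: 50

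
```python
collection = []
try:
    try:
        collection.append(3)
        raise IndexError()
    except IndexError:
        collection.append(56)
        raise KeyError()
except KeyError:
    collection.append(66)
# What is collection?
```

Step-by-step execution trace:
1. Inner try: `collection.append(3)` → collection = [3].
2. `raise IndexError()` raises IndexError.
3. Inner `except IndexError` matches → `collection.append(56)` → collection = [3, 56].
4. `raise KeyError()` raises KeyError; propagates to outer try.
5. Outer `except KeyError` matches → `collection.append(66)` → collection = [3, 56, 66].
Result: [3, 56, 66]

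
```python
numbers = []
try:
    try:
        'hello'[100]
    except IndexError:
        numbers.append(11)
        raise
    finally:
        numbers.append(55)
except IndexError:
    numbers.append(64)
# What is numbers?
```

Step-by-step execution trace:
1. Inner try: `'hello'[100]` raises IndexError.
2. Inner `except IndexError` matches → `numbers.append(11)` → numbers = [11].
3. bare `raise` re-raises IndexError.
4. Inner `finally` runs during unwinding: `numbers.append(55)` → numbers = [11, 55].
5. Outer `except IndexError` matches → `numbers.append(64)` → numbers = [11, 55, 64].
Result: [11, 55, 64]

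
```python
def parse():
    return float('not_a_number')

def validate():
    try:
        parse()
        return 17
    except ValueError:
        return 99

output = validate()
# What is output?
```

Step-by-step execution trace:
1. `validate()` calls `parse()`.
2. `parse()` evaluates `float('not_a_number')`, which raises ValueError; it propagates to the caller.
3. `return 17` is not reached.
4. `except ValueError` in validate matches → returns 99.
5. output = 99.
Result: 99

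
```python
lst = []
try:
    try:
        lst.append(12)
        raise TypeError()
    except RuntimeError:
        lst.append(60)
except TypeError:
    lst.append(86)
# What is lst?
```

Step-by-step execution trace:
1. Inner try: `lst.append(12)` → lst = [12].
2. `raise TypeError()` raises TypeError.
3. Inner `except RuntimeError` does not match TypeError; exception propagates to outer try.
4. Outer `except TypeError` matches → `lst.append(86)` → lst = [12, 86].
Result: [12, 86]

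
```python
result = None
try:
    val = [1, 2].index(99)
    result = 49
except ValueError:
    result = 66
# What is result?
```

Step-by-step execution trace:
1. `val = [1, 2].index(99)` raises ValueError.
2. `result = 49` is not reached.
3. `except ValueError` matches → result = 66.
Result: 66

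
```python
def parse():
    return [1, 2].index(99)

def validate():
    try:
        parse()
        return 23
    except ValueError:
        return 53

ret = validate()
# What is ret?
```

Step-by-step execution trace:
1. `validate()` calls `parse()`.
2. `parse()` evaluates `[1, 2].index(99)`, which raises ValueError; it propagates to the caller.
3. `return 23` is not reached.
4. `except ValueError` in validate matches → returns 53.
5. ret = 53.
Result: 53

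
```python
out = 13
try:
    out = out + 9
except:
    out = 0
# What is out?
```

Step-by-step execution trace:
1. out starts at 13.
2. try: `out = out + 9` → out = 22. No exception raised.
3. `except` is skipped.
Result: 22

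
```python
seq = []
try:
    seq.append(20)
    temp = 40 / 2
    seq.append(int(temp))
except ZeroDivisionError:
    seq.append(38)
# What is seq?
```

Step-by-step execution trace:
1. try: `seq.append(20)` → seq = [20].
2. `temp = 40 / 2` → temp = 20.0. No exception raised.
3. `seq.append(int(temp))` → seq = [20, 20].
4. `except ZeroDivisionError` is skipped (no exception was raised).
Result: [20, 20]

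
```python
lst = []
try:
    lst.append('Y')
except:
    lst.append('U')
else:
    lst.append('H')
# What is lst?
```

Step-by-step execution trace:
1. try: `lst.append('Y')` → lst = ['Y']. No exception raised.
2. `except` is skipped.
3. `else` runs (try completed without exception): `lst.append('H')` → lst = ['Y', 'H'].
Result: ['Y', 'H']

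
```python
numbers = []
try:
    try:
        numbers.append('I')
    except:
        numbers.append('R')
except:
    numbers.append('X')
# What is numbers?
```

Step-by-step execution trace:
1. Inner try: `numbers.append('I')` → numbers = ['I']. No exception raised.
2. Inner `except` is skipped.
3. Inner try completes normally; outer `except` is skipped.
Result: ['I']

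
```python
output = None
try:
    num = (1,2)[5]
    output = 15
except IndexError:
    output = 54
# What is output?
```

Step-by-step execution trace:
1. `num = (1,2)[5]` raises IndexError.
2. `output = 15` is not reached.
3. `except IndexError` matches → output = 54.
Result: 54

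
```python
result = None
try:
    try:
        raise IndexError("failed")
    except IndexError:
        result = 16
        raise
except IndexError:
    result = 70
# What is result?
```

Step-by-step execution trace:
1. Inner try: `raise IndexError("failed")` raises IndexError.
2. Inner `except IndexError` matches → result = 16.
3. bare `raise` re-raises the same IndexError.
4. Outer `except IndexError` matches → result = 70.
Result: 70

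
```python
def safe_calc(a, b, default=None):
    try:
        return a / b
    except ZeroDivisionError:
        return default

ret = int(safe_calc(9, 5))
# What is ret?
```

Step-by-step execution trace:
1. `safe_calc(9, 5)` enters try: `return 9 / 5` → returns 1.8. No exception raised.
2. `except ZeroDivisionError` is skipped.
3. `int(1.8)` → 1 → ret = 1.
Result: 1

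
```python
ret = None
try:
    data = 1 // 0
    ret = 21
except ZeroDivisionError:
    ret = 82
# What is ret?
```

Step-by-step execution trace:
1. `data = 1 // 0` raises ZeroDivisionError.
2. `ret = 21` is not reached.
3. `except ZeroDivisionError` matches → ret = 82.
Result: 82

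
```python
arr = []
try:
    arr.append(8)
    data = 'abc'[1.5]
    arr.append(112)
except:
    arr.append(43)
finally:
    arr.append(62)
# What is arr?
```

Step-by-step execution trace:
1. try: `arr.append(8)` → arr = [8].
2. `data = 'abc'[1.5]` raises TypeError; `arr.append(112)` is not reached.
3. bare `except` matches → `arr.append(43)` → arr = [8, 43].
4. finally always runs: `arr.append(62)` → arr = [8, 43, 62].
Result: [8, 43, 62]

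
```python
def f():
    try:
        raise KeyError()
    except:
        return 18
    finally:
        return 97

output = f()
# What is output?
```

Step-by-step execution trace:
1. `f()` enters try: `raise KeyError()` raises KeyError.
2. bare `except` matches → `return 18` sets pending return value 18.
3. Before returning, `finally: return 97` runs and overrides the pending return.
4. f() returns 97 → output = 97.
Result: 97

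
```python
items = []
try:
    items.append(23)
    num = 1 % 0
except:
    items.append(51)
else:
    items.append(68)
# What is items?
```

Step-by-step execution trace:
1. try: `items.append(23)` → items = [23].
2. `num = 1 % 0` raises ZeroDivisionError.
3. bare `except` matches → `items.append(51)` → items = [23, 51].
4. `else` is skipped (an exception was raised).
Result: [23, 51]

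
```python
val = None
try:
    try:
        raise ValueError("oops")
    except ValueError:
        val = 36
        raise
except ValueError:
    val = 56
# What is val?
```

Step-by-step execution trace:
1. Inner try: `raise ValueError("oops")` raises ValueError.
2. Inner `except ValueError` matches → val = 36.
3. bare `raise` re-raises the same ValueError.
4. Outer `except ValueError` matches → val = 56.
Result: 56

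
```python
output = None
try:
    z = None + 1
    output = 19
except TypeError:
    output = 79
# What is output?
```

Step-by-step execution trace:
1. `z = None + 1` raises TypeError.
2. `output = 19` is not reached.
3. `except TypeError` matches → output = 79.
Result: 79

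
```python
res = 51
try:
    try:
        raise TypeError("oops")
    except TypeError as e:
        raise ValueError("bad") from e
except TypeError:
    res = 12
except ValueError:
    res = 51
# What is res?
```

Step-by-step execution trace:
1. Inner try raises TypeError; inner `except TypeError as e` catches it.
2. `raise ValueError(...) from e` raises ValueError (TypeError is attached as __cause__, but only ValueError is active).
3. Outer `except TypeError` does not match ValueError; skipped.
4. Outer `except ValueError` matches → res = 51.
Result: 51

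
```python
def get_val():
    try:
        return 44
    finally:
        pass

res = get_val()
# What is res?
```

Step-by-step execution trace:
1. `get_val()` enters try: `return 44` sets pending return value 44.
2. Before returning, `finally: pass` runs (no effect).
3. get_val() returns 44 → res = 44.
Result: 44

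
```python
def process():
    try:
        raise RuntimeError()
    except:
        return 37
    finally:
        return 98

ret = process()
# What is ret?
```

Step-by-step execution trace:
1. `process()` enters try: `raise RuntimeError()` raises RuntimeError.
2. bare `except` matches → `return 37` sets pending return value 37.
3. Before returning, `finally: return 98` runs and overrides the pending return.
4. process() returns 98 → ret = 98.
Result: 98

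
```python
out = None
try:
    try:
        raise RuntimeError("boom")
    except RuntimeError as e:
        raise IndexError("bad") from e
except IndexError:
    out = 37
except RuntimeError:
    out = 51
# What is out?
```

Step-by-step execution trace:
1. Inner try raises RuntimeError; inner `except RuntimeError as e` catches it.
2. `raise IndexError(...) from e` raises IndexError (RuntimeError is attached as __cause__, but only IndexError is active).
3. Outer `except IndexError` matches → out = 37.
4. `except RuntimeError` is not reached.
Result: 37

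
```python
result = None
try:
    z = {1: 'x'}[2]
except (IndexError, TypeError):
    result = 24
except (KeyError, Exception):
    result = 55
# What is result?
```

Step-by-step execution trace:
1. `z = {1: 'x'}[2]` raises KeyError.
2. `except (IndexError, TypeError)` does not match KeyError; skipped.
3. `except (KeyError, Exception)` matches (KeyError is in the tuple) → result = 55.
Result: 55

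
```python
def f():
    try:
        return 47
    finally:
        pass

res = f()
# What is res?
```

Step-by-step execution trace:
1. `f()` enters try: `return 47` sets pending return value 47.
2. Before returning, `finally: pass` runs (no effect).
3. f() returns 47 → res = 47.
Result: 47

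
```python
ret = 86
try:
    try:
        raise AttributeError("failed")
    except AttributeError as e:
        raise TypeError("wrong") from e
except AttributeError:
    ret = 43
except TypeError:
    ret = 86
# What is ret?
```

Step-by-step execution trace:
1. Inner try raises AttributeError; inner `except AttributeError as e` catches it.
2. `raise TypeError(...) from e` raises TypeError (AttributeError is attached as __cause__, but only TypeError is active).
3. Outer `except AttributeError` does not match TypeError; skipped.
4. Outer `except TypeError` matches → ret = 86.
Result: 86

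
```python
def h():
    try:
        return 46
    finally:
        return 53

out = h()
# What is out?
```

Step-by-step execution trace:
1. `h()` enters try: `return 46` sets pending return value 46.
2. Before returning, `finally: return 53` runs and overrides the pending return.
3. h() returns 53 → out = 53.
Result: 53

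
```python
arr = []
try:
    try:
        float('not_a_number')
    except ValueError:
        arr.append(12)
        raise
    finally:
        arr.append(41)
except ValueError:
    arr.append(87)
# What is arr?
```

Step-by-step execution trace:
1. Inner try: `float('not_a_number')` raises ValueError.
2. Inner `except ValueError` matches → `arr.append(12)` → arr = [12].
3. bare `raise` re-raises ValueError.
4. Inner `finally` runs during unwinding: `arr.append(41)` → arr = [12, 41].
5. Outer `except ValueError` matches → `arr.append(87)` → arr = [12, 41, 87].
Result: [12, 41, 87]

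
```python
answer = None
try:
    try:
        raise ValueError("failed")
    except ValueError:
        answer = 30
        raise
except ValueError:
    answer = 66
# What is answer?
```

Step-by-step execution trace:
1. Inner try: `raise ValueError("failed")` raises ValueError.
2. Inner `except ValueError` matches → answer = 30.
3. bare `raise` re-raises the same ValueError.
4. Outer `except ValueError` matches → answer = 66.
Result: 66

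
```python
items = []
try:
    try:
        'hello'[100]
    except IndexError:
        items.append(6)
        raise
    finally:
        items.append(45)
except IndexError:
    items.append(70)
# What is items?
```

Step-by-step execution trace:
1. Inner try: `'hello'[100]` raises IndexError.
2. Inner `except IndexError` matches → `items.append(6)` → items = [6].
3. bare `raise` re-raises IndexError.
4. Inner `finally` runs during unwinding: `items.append(45)` → items = [6, 45].
5. Outer `except IndexError` matches → `items.append(70)` → items = [6, 45, 70].
Result: [6, 45, 70]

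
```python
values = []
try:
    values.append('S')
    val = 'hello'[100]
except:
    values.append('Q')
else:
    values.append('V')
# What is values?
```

Step-by-step execution trace:
1. try: `values.append('S')` → values = ['S'].
2. `val = 'hello'[100]` raises IndexError.
3. bare `except` matches → `values.append('Q')` → values = ['S', 'Q'].
4. `else` is skipped (an exception was raised).
Result: ['S', 'Q']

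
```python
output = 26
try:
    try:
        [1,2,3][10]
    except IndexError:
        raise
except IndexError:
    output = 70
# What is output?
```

Step-by-step execution trace:
1. Inner try: `[1,2,3][10]` raises IndexError.
2. Inner `except IndexError` matches; bare `raise` re-raises the same IndexError.
3. Outer `except IndexError` matches → output = 70.
Result: 70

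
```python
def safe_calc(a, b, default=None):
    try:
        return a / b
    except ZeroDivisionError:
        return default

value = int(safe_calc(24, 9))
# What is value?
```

Step-by-step execution trace:
1. `safe_calc(24, 9)` enters try: `return 24 / 9` → returns 2.6666666666666665. No exception raised.
2. `except ZeroDivisionError` is skipped.
3. `int(2.6666666666666665)` → 2 → value = 2.
Result: 2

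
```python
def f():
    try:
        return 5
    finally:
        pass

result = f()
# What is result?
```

Step-by-step execution trace:
1. `f()` enters try: `return 5` sets pending return value 5.
2. Before returning, `finally: pass` runs (no effect).
3. f() returns 5 → result = 5.
Result: 5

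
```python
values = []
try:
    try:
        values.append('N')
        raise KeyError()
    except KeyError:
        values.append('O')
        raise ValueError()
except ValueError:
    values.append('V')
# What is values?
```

Step-by-step execution trace:
1. Inner try: `values.append('N')` → values = ['N'].
2. `raise KeyError()` raises KeyError.
3. Inner `except KeyError` matches → `values.append('O')` → values = ['N', 'O'].
4. `raise ValueError()` raises ValueError; propagates to outer try.
5. Outer `except ValueError` matches → `values.append('V')` → values = ['N', 'O', 'V'].
Result: ['N', 'O', 'V']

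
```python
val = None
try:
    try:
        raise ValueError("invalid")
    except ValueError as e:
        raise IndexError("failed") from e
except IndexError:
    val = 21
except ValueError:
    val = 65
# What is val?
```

Step-by-step execution trace:
1. Inner try raises ValueError; inner `except ValueError as e` catches it.
2. `raise IndexError(...) from e` raises IndexError (ValueError is attached as __cause__, but only IndexError is active).
3. Outer `except IndexError` matches → val = 21.
4. `except ValueError` is not reached.
Result: 21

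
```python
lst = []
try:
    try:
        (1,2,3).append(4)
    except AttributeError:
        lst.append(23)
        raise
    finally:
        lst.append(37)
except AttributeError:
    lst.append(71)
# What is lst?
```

Step-by-step execution trace:
1. Inner try: `(1,2,3).append(4)` raises AttributeError.
2. Inner `except AttributeError` matches → `lst.append(23)` → lst = [23].
3. bare `raise` re-raises AttributeError.
4. Inner `finally` runs during unwinding: `lst.append(37)` → lst = [23, 37].
5. Outer `except AttributeError` matches → `lst.append(71)` → lst = [23, 37, 71].
Result: [23, 37, 71]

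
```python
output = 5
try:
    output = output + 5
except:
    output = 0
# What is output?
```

Step-by-step execution trace:
1. output starts at 5.
2. try: `output = output + 5` → output = 10. No exception raised.
3. `except` is skipped.
Result: 10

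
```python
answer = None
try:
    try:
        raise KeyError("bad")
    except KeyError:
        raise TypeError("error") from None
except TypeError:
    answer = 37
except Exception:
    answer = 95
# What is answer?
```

Step-by-step execution trace:
1. Inner try raises KeyError; inner `except KeyError` catches it.
2. `raise TypeError(...) from None` raises TypeError (from None suppresses __context__, but the active exception is still TypeError).
3. Outer `except TypeError` matches → answer = 37.
4. `except Exception` is not reached.
Result: 37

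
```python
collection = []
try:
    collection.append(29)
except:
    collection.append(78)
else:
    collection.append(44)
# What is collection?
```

Step-by-step execution trace:
1. try: `collection.append(29)` → collection = [29]. No exception raised.
2. `except` is skipped.
3. `else` runs (try completed without exception): `collection.append(44)` → collection = [29, 44].
Result: [29, 44]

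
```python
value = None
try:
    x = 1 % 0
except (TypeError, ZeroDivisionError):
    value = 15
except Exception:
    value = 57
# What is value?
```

Step-by-step execution trace:
1. `x = 1 % 0` raises ZeroDivisionError.
2. `except (TypeError, ZeroDivisionError)` matches (ZeroDivisionError is in the tuple) → value = 15.
3. `except Exception` is not reached.
Result: 15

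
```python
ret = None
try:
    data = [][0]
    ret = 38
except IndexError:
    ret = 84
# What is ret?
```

Step-by-step execution trace:
1. `data = [][0]` raises IndexError.
2. `ret = 38` is not reached.
3. `except IndexError` matches → ret = 84.
Result: 84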